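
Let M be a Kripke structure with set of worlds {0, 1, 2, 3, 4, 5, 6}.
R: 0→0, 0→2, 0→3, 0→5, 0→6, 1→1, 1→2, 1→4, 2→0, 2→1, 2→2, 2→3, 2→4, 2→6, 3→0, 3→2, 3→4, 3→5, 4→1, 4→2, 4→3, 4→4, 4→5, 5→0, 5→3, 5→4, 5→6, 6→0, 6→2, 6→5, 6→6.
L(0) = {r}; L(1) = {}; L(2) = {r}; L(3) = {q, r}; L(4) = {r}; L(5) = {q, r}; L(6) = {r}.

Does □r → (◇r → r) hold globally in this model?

Let φ = □r → (◇r → r). Evaluate φ at each world:
  0 (successors {0, 2, 3, 5, 6}): φ is true.
  1 (successors {1, 2, 4}): φ is true.
  2 (successors {0, 1, 2, 3, 4, 6}): φ is true.
  3 (successors {0, 2, 4, 5}): φ is true.
  4 (successors {1, 2, 3, 4, 5}): φ is true.
  5 (successors {0, 3, 4, 6}): φ is true.
  6 (successors {0, 2, 5, 6}): φ is true.
For instance, at 2:
  At 2: □r is false, ◇r → r is true, so □r → (◇r → r) is true.
    At 2: □r requires r at every successor {0, 1, 2, 3, 4, 6}.
      r fails at 1, so □r is false at 2.
    At 2: ◇r is true, r is true, so ◇r → r is true.
      At 2: ◇r requires r at some successor in {0, 1, 2, 3, 4, 6}.
        r holds at 0, so ◇r is true at 2.

Yes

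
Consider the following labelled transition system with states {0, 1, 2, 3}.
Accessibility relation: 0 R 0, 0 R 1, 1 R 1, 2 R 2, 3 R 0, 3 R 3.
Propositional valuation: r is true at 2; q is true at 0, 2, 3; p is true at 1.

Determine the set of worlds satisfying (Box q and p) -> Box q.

0, 1, 2, 3

Let φ = (Box q and p) -> Box q. Evaluate φ at each world:
  0 (successors {0, 1}): φ is true.
  1 (successors {1}): φ is true.
  2 (successors {2}): φ is true.
  3 (successors {0, 3}): φ is true.
For instance, at 2:
  At 2: Box q and p is false, Box q is true, so (Box q and p) -> Box q is true.
    At 2: Box q is true, p is false, so Box q and p is false.
      At 2: Box q requires q at every successor {2}.
        At 2: q is true.
      So Box q is true at 2.
    At 2: Box q requires q at every successor {2}.
      At 2: q is true.
    So Box q is true at 2.
Satisfying worlds: {0, 1, 2, 3}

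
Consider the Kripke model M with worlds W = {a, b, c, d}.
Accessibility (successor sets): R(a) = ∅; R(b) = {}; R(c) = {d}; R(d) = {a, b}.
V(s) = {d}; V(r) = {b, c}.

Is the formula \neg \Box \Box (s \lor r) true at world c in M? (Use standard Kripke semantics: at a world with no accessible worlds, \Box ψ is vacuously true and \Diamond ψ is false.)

At c: \Box \Box (s \lor r) is false, so \neg \Box \Box (s \lor r) is true.
  At c: \Box \Box (s \lor r) requires \Box (s \lor r) at every successor {d}.
    \Box (s \lor r) fails at d, so \Box \Box (s \lor r) is false at c.
      At d: \Box (s \lor r) requires s \lor r at every successor {a, b}.
        s \lor r fails at a, so \Box (s \lor r) is false at d.

Yes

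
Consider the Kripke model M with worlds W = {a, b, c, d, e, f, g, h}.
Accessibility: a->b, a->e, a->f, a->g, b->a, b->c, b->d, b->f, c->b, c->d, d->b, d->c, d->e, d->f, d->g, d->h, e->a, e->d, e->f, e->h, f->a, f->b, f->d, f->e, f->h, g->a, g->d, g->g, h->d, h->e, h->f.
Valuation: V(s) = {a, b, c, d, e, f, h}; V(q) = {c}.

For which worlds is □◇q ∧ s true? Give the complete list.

Let φ = □◇q ∧ s. Evaluate φ at each world:
  a (successors {b, e, f, g}): φ is false.
  b (successors {a, c, d, f}): φ is false.
  c (successors {b, d}): φ is true.
  d (successors {b, c, e, f, g, h}): φ is false.
  e (successors {a, d, f, h}): φ is false.
  f (successors {a, b, d, e, h}): φ is false.
  g (successors {a, d, g}): φ is false.
  h (successors {d, e, f}): φ is false.
For instance, at e:
  At e: □◇q is false, s is true, so □◇q ∧ s is false.
    At e: □◇q requires ◇q at every successor {a, d, f, h}.
      ◇q fails at a, so □◇q is false at e.
Satisfying worlds: {c}

c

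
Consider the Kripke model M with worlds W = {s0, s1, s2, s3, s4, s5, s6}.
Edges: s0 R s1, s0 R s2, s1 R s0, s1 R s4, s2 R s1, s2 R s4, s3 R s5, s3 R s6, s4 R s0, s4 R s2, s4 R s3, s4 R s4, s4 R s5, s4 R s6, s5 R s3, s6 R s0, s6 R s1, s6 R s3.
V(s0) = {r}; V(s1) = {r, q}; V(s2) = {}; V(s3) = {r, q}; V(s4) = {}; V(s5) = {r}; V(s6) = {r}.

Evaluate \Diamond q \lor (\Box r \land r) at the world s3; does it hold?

At s3: \Diamond q is false, \Box r \land r is true, so \Diamond q \lor (\Box r \land r) is true.
  At s3: \Diamond q requires q at some successor in {s5, s6}.
    At s5: q is false.
    At s6: q is false.
  So \Diamond q is false at s3.
  At s3: \Box r is true, r is true, so \Box r \land r is true.
    At s3: \Box r requires r at every successor {s5, s6}.
      At s5: r is true.
      At s6: r is true.
    So \Box r is true at s3.

Yes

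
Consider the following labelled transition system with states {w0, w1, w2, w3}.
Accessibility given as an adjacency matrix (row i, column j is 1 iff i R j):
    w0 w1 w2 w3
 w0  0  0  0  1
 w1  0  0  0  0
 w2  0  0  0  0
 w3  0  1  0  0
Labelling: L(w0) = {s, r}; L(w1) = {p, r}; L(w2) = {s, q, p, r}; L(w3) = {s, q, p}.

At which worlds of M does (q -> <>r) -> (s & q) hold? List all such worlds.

w2, w3

Let φ = (q -> <>r) -> (s & q). Evaluate φ at each world:
  w0 (successors {w3}): φ is false.
  w1 (successors ∅): φ is false.
  w2 (successors ∅): φ is true.
  w3 (successors {w1}): φ is true.
For instance, at w3:
  At w3: q -> <>r is true, s & q is true, so (q -> <>r) -> (s & q) is true.
    At w3: q is true, <>r is true, so q -> <>r is true.
      At w3: <>r requires r at some successor in {w1}.
        r holds at w1, so <>r is true at w3.
Satisfying worlds: {w2, w3}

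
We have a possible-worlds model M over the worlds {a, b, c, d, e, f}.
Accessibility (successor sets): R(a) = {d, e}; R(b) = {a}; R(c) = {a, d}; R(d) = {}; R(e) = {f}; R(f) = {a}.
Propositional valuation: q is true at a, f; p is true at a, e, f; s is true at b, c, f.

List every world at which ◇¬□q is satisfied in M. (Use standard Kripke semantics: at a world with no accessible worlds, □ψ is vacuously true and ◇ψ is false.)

Let φ = ◇¬□q. Evaluate φ at each world:
  a (successors {d, e}): φ is false.
  b (successors {a}): φ is true.
  c (successors {a, d}): φ is true.
  d (successors ∅): φ is false.
  e (successors {f}): φ is false.
  f (successors {a}): φ is true.
For instance, at a:
  At a: ◇¬□q requires ¬□q at some successor in {d, e}.
    At d: ¬□q is false.
    At e: ¬□q is false.
  So ◇¬□q is false at a.
Satisfying worlds: {b, c, f}

b, c, f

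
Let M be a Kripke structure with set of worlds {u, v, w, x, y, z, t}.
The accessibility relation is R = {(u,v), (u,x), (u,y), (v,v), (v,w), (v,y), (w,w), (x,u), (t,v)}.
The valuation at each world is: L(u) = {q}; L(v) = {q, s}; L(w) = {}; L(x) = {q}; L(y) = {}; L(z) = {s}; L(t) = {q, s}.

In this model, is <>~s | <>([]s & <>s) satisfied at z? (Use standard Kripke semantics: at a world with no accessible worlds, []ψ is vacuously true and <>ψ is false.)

No

Recall that []ψ holds at a world iff ψ holds at every accessible world, and <>ψ holds iff ψ holds at some accessible world.
At z: <>~s is false, <>([]s & <>s) is false, so <>~s | <>([]s & <>s) is false.
  At z: no accessible worlds, so <>~s is false.
  At z: no accessible worlds, so <>([]s & <>s) is false.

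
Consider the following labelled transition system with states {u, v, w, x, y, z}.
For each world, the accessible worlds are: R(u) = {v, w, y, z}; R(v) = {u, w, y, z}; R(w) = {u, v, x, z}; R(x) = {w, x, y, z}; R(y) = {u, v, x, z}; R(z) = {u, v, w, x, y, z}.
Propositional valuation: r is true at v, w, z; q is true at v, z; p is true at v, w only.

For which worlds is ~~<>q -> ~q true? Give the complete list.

u, w, x, y

Recall that <>ψ holds at a world iff ψ holds at some accessible world.
Let φ = ~~<>q -> ~q. Evaluate φ at each world:
  u (successors {v, w, y, z}): φ is true.
  v (successors {u, w, y, z}): φ is false.
  w (successors {u, v, x, z}): φ is true.
  x (successors {w, x, y, z}): φ is true.
  y (successors {u, v, x, z}): φ is true.
  z (successors {u, v, w, x, y, z}): φ is false.
For instance, at z:
  At z: ~~<>q is true, ~q is false, so ~~<>q -> ~q is false.
    At z: ~<>q is false, so ~~<>q is true.
      At z: <>q is true, so ~<>q is false.
Satisfying worlds: {u, w, x, y}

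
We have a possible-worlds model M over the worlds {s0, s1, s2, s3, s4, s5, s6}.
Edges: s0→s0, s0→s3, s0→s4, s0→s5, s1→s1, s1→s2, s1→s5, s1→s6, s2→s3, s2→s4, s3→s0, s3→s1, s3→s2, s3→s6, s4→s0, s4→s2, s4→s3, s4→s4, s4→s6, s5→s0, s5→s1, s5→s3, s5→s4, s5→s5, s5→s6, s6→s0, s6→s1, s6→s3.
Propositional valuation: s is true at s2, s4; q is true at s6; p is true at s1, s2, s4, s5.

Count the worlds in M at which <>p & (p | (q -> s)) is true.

Recall that <>ψ holds at a world iff ψ holds at some accessible world.
Let φ = <>p & (p | (q -> s)). Evaluate φ at each world:
  s0 (successors {s0, s3, s4, s5}): φ is true.
  s1 (successors {s1, s2, s5, s6}): φ is true.
  s2 (successors {s3, s4}): φ is true.
  s3 (successors {s0, s1, s2, s6}): φ is true.
  s4 (successors {s0, s2, s3, s4, s6}): φ is true.
  s5 (successors {s0, s1, s3, s4, s5, s6}): φ is true.
  s6 (successors {s0, s1, s3}): φ is false.
For instance, at s4:
  At s4: <>p is true, p | (q -> s) is true, so <>p & (p | (q -> s)) is true.
    At s4: <>p requires p at some successor in {s0, s2, s3, s4, s6}.
      p holds at s2, so <>p is true at s4.
Satisfying worlds: {s0, s1, s2, s3, s4, s5}

6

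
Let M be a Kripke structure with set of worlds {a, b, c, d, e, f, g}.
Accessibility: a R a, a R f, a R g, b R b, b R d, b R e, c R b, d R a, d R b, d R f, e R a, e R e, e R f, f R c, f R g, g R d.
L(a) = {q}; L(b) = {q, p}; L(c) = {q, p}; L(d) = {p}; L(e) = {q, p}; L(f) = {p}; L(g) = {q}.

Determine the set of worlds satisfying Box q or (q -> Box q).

c, d, f

Let φ = Box q or (q -> Box q). Evaluate φ at each world:
  a (successors {a, f, g}): φ is false.
  b (successors {b, d, e}): φ is false.
  c (successors {b}): φ is true.
  d (successors {a, b, f}): φ is true.
  e (successors {a, e, f}): φ is false.
  f (successors {c, g}): φ is true.
  g (successors {d}): φ is false.
For instance, at b:
  At b: Box q is false, q -> Box q is false, so Box q or (q -> Box q) is false.
    At b: Box q requires q at every successor {b, d, e}.
      q fails at d, so Box q is false at b.
    At b: q is true, Box q is false, so q -> Box q is false.
      At b: Box q requires q at every successor {b, d, e}.
        q fails at d, so Box q is false at b.
Satisfying worlds: {c, d, f}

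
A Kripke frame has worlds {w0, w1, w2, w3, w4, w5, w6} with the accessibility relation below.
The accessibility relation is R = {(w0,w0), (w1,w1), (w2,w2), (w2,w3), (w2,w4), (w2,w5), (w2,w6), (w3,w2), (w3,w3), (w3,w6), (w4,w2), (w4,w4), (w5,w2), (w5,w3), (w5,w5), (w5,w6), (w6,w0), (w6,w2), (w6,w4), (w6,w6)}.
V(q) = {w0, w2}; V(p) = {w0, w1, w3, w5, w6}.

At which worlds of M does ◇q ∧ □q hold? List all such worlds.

Recall that □ψ holds at a world iff ψ holds at every accessible world, and ◇ψ holds iff ψ holds at some accessible world.
Let φ = ◇q ∧ □q. Evaluate φ at each world:
  w0 (successors {w0}): φ is true.
  w1 (successors {w1}): φ is false.
  w2 (successors {w2, w3, w4, w5, w6}): φ is false.
  w3 (successors {w2, w3, w6}): φ is false.
  w4 (successors {w2, w4}): φ is false.
  w5 (successors {w2, w3, w5, w6}): φ is false.
  w6 (successors {w0, w2, w4, w6}): φ is false.
For instance, at w6:
  At w6: ◇q is true, □q is false, so ◇q ∧ □q is false.
    At w6: ◇q requires q at some successor in {w0, w2, w4, w6}.
      q holds at w0, so ◇q is true at w6.
    At w6: □q requires q at every successor {w0, w2, w4, w6}.
      q fails at w4, so □q is false at w6.
Satisfying worlds: {w0}

w0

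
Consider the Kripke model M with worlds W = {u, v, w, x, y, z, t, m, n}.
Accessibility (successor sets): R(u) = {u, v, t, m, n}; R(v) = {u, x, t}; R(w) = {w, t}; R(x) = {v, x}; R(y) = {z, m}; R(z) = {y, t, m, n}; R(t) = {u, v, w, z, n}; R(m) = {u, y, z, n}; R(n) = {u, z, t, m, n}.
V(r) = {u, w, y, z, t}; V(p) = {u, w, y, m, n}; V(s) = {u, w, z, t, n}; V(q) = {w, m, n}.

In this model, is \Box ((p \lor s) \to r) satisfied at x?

Yes

At x: \Box ((p \lor s) \to r) requires (p \lor s) \to r at every successor {v, x}.
  At v: (p \lor s) \to r is true.
  At x: (p \lor s) \to r is true.
So \Box ((p \lor s) \to r) is true at x.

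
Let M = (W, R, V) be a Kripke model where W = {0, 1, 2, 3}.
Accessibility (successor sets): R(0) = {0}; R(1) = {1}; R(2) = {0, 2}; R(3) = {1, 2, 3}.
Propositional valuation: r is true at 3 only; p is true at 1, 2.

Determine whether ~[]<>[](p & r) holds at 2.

Recall that []ψ holds at a world iff ψ holds at every accessible world, and <>ψ holds iff ψ holds at some accessible world.
At 2: []<>[](p & r) is false, so ~[]<>[](p & r) is true.
  At 2: []<>[](p & r) requires <>[](p & r) at every successor {0, 2}.
    <>[](p & r) fails at 0, so []<>[](p & r) is false at 2.
      At 0: <>[](p & r) requires [](p & r) at some successor in {0}.
        At 0: [](p & r) is false.
      So <>[](p & r) is false at 0.

Yes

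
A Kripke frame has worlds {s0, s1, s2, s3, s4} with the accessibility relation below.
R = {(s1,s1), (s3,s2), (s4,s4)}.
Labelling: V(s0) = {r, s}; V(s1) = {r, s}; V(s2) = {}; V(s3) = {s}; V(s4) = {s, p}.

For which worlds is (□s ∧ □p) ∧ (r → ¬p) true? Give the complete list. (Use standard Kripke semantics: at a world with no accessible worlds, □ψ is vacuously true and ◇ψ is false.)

Let φ = (□s ∧ □p) ∧ (r → ¬p). Evaluate φ at each world:
  s0 (successors ∅): φ is true.
  s1 (successors {s1}): φ is false.
  s2 (successors ∅): φ is true.
  s3 (successors {s2}): φ is false.
  s4 (successors {s4}): φ is true.
For instance, at s1:
  At s1: □s ∧ □p is false, r → ¬p is true, so (□s ∧ □p) ∧ (r → ¬p) is false.
    At s1: □s is true, □p is false, so □s ∧ □p is false.
      At s1: □s requires s at every successor {s1}.
        At s1: s is true.
      So □s is true at s1.
      At s1: □p requires p at every successor {s1}.
        p fails at s1, so □p is false at s1.
Satisfying worlds: {s0, s2, s4}

s0, s2, s4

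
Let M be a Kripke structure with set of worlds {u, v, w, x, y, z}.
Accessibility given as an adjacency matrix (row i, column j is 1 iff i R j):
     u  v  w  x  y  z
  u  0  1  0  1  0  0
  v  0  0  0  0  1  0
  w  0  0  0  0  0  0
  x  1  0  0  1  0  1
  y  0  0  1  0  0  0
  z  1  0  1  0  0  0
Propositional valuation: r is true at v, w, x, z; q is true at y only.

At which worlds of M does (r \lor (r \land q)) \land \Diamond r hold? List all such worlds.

x, z

Let φ = (r \lor (r \land q)) \land \Diamond r. Evaluate φ at each world:
  u (successors {v, x}): φ is false.
  v (successors {y}): φ is false.
  w (successors ∅): φ is false.
  x (successors {u, x, z}): φ is true.
  y (successors {w}): φ is false.
  z (successors {u, w}): φ is true.
For instance, at y:
  At y: r \lor (r \land q) is false, \Diamond r is true, so (r \lor (r \land q)) \land \Diamond r is false.
    At y: \Diamond r requires r at some successor in {w}.
      r holds at w, so \Diamond r is true at y.
Satisfying worlds: {x, z}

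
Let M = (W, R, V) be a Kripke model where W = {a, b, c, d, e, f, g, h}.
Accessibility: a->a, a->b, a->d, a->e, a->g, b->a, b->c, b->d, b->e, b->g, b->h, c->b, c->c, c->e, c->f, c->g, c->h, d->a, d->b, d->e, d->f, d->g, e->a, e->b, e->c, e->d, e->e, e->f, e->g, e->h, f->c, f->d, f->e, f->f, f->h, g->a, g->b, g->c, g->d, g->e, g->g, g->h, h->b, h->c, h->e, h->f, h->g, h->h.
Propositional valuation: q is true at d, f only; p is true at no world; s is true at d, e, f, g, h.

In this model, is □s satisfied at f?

No

At f: □s requires s at every successor {c, d, e, f, h}.
  s fails at c, so □s is false at f.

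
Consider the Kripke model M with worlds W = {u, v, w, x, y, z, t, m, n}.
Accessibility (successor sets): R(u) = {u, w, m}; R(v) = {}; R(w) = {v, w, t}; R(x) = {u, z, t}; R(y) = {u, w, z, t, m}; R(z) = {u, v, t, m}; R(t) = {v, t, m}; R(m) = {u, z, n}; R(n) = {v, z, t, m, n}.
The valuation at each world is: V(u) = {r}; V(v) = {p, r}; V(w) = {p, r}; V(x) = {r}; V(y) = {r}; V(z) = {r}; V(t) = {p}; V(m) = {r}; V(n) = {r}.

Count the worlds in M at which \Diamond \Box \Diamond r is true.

8

Recall that \Box ψ holds at a world iff ψ holds at every accessible world, and \Diamond ψ holds iff ψ holds at some accessible world.
Let φ = \Diamond \Box \Diamond r. Evaluate φ at each world:
  u (successors {u, w, m}): φ is true.
  v (successors ∅): φ is false.
  w (successors {v, w, t}): φ is true.
  x (successors {u, z, t}): φ is true.
  y (successors {u, w, z, t, m}): φ is true.
  z (successors {u, v, t, m}): φ is true.
  t (successors {v, t, m}): φ is true.
  m (successors {u, z, n}): φ is true.
  n (successors {v, z, t, m, n}): φ is true.
For instance, at x:
  At x: \Diamond \Box \Diamond r requires \Box \Diamond r at some successor in {u, z, t}.
    \Box \Diamond r holds at u, so \Diamond \Box \Diamond r is true at x.
      At u: \Box \Diamond r requires \Diamond r at every successor {u, w, m}.
        At u: \Diamond r is true.
        At w: \Diamond r is true.
        At m: \Diamond r is true.
      So \Box \Diamond r is true at u.
Satisfying worlds: {u, w, x, y, z, t, m, n}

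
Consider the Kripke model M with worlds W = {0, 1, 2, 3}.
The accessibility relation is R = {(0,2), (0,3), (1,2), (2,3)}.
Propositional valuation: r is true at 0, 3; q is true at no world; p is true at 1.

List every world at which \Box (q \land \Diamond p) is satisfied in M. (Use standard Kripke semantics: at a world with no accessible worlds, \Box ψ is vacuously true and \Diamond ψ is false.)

Let φ = \Box (q \land \Diamond p). Evaluate φ at each world:
  0 (successors {2, 3}): φ is false.
  1 (successors {2}): φ is false.
  2 (successors {3}): φ is false.
  3 (successors ∅): φ is true.
For instance, at 0:
  At 0: \Box (q \land \Diamond p) requires q \land \Diamond p at every successor {2, 3}.
    q \land \Diamond p fails at 2, so \Box (q \land \Diamond p) is false at 0.
      At 2: q is false, \Diamond p is false, so q \land \Diamond p is false.
Satisfying worlds: {3}

3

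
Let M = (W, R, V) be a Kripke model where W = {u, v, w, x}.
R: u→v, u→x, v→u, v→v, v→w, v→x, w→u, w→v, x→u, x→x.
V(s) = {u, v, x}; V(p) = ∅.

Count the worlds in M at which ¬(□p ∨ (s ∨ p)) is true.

Let φ = ¬(□p ∨ (s ∨ p)). Evaluate φ at each world:
  u (successors {v, x}): φ is false.
  v (successors {u, v, w, x}): φ is false.
  w (successors {u, v}): φ is true.
  x (successors {u, x}): φ is false.
For instance, at v:
  At v: □p ∨ (s ∨ p) is true, so ¬(□p ∨ (s ∨ p)) is false.
    At v: □p is false, s ∨ p is true, so □p ∨ (s ∨ p) is true.
      At v: □p requires p at every successor {u, v, w, x}.
        p fails at u, so □p is false at v.
Satisfying worlds: {w}

1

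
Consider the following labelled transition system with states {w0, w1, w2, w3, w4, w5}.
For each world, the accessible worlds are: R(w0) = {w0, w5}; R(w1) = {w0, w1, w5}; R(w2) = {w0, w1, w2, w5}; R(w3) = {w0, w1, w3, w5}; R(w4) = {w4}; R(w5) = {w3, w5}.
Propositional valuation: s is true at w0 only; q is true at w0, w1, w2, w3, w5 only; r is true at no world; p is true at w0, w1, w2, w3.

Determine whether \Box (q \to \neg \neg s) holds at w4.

Yes

At w4: \Box (q \to \neg \neg s) requires q \to \neg \neg s at every successor {w4}.
  At w4: q \to \neg \neg s is true.
So \Box (q \to \neg \neg s) is true at w4.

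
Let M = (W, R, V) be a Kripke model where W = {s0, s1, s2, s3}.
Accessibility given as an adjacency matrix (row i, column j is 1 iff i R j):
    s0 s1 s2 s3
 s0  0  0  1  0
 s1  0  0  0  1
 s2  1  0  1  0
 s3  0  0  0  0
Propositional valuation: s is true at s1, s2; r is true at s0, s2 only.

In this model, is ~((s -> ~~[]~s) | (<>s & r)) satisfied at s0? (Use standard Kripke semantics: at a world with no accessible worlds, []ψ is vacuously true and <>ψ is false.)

At s0: (s -> ~~[]~s) | (<>s & r) is true, so ~((s -> ~~[]~s) | (<>s & r)) is false.
  At s0: s -> ~~[]~s is true, <>s & r is true, so (s -> ~~[]~s) | (<>s & r) is true.
    At s0: s is false, ~~[]~s is false, so s -> ~~[]~s is true.
      At s0: ~[]~s is true, so ~~[]~s is false.
    At s0: <>s is true, r is true, so <>s & r is true.
      At s0: <>s requires s at some successor in {s2}.
        s holds at s2, so <>s is true at s0.

No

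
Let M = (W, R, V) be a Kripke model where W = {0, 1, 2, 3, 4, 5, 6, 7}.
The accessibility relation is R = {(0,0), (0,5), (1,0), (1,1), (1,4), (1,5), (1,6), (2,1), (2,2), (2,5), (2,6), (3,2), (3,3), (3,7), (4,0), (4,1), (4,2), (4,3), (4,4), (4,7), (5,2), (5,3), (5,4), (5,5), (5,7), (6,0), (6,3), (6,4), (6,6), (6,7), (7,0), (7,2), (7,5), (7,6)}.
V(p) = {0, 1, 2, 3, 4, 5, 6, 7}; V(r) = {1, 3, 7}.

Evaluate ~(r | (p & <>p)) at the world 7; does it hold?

No

Recall that <>ψ holds at a world iff ψ holds at some accessible world.
At 7: r | (p & <>p) is true, so ~(r | (p & <>p)) is false.
  At 7: r is true, p & <>p is true, so r | (p & <>p) is true.
    At 7: p is true, <>p is true, so p & <>p is true.
      At 7: <>p requires p at some successor in {0, 2, 5, 6}.
        p holds at 0, so <>p is true at 7.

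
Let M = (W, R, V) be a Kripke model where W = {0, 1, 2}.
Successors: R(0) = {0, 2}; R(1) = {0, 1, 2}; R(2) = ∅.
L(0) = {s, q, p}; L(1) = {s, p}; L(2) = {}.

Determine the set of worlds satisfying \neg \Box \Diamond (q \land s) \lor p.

Let φ = \neg \Box \Diamond (q \land s) \lor p. Evaluate φ at each world:
  0 (successors {0, 2}): φ is true.
  1 (successors {0, 1, 2}): φ is true.
  2 (successors ∅): φ is false.
For instance, at 1:
  At 1: \neg \Box \Diamond (q \land s) is true, p is true, so \neg \Box \Diamond (q \land s) \lor p is true.
    At 1: \Box \Diamond (q \land s) is false, so \neg \Box \Diamond (q \land s) is true.
      At 1: \Box \Diamond (q \land s) requires \Diamond (q \land s) at every successor {0, 1, 2}.
        \Diamond (q \land s) fails at 2, so \Box \Diamond (q \land s) is false at 1.
Satisfying worlds: {0, 1}

0, 1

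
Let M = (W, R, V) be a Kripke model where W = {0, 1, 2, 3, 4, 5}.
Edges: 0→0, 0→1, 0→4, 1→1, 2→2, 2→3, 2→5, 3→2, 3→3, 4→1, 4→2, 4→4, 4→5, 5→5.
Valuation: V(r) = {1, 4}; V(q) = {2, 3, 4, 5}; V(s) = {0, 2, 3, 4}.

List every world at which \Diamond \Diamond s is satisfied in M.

0, 2, 3, 4

Let φ = \Diamond \Diamond s. Evaluate φ at each world:
  0 (successors {0, 1, 4}): φ is true.
  1 (successors {1}): φ is false.
  2 (successors {2, 3, 5}): φ is true.
  3 (successors {2, 3}): φ is true.
  4 (successors {1, 2, 4, 5}): φ is true.
  5 (successors {5}): φ is false.
For instance, at 4:
  At 4: \Diamond \Diamond s requires \Diamond s at some successor in {1, 2, 4, 5}.
    \Diamond s holds at 2, so \Diamond \Diamond s is true at 4.
      At 2: \Diamond s requires s at some successor in {2, 3, 5}.
        s holds at 2, so \Diamond s is true at 2.
Satisfying worlds: {0, 2, 3, 4}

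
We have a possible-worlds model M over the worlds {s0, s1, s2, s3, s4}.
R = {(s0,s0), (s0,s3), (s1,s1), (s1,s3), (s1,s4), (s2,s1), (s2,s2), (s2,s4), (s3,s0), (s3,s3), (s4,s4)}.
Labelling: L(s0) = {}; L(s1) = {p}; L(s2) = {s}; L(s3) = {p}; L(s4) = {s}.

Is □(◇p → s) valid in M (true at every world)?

Let φ = □(◇p → s). Evaluate φ at each world:
  s0 (successors {s0, s3}): φ is false.
  s1 (successors {s1, s3, s4}): φ is false.
  s2 (successors {s1, s2, s4}): φ is false.
  s3 (successors {s0, s3}): φ is false.
  s4 (successors {s4}): φ is true.
Detail at s0 (counterexample):
  At s0: □(◇p → s) requires ◇p → s at every successor {s0, s3}.
    ◇p → s fails at s0, so □(◇p → s) is false at s0.
      At s0: ◇p is true, s is false, so ◇p → s is false.

No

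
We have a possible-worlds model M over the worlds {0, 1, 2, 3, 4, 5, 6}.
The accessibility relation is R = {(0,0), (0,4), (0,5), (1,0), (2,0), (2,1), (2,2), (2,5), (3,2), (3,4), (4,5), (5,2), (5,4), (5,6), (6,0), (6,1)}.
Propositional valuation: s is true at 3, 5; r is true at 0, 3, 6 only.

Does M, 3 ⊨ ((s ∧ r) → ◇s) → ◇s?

Recall that ◇ψ holds at a world iff ψ holds at some accessible world.
At 3: (s ∧ r) → ◇s is false, ◇s is false, so ((s ∧ r) → ◇s) → ◇s is true.
  At 3: s ∧ r is true, ◇s is false, so (s ∧ r) → ◇s is false.
    At 3: ◇s requires s at some successor in {2, 4}.
      At 2: s is false.
      At 4: s is false.
    So ◇s is false at 3.
  At 3: ◇s requires s at some successor in {2, 4}.
    At 2: s is false.
    At 4: s is false.
  So ◇s is false at 3.

Yes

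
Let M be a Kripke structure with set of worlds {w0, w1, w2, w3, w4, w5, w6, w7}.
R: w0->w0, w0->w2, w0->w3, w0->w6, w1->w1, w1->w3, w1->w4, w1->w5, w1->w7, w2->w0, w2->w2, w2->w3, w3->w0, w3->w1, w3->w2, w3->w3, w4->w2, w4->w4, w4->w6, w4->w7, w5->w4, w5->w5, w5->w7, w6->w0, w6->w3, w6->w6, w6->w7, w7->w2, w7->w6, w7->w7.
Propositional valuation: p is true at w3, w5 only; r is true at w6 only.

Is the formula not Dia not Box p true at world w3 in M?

At w3: Dia not Box p is true, so not Dia not Box p is false.
  At w3: Dia not Box p requires not Box p at some successor in {w0, w1, w2, w3}.
    not Box p holds at w0, so Dia not Box p is true at w3.
      At w0: Box p is false, so not Box p is true.

No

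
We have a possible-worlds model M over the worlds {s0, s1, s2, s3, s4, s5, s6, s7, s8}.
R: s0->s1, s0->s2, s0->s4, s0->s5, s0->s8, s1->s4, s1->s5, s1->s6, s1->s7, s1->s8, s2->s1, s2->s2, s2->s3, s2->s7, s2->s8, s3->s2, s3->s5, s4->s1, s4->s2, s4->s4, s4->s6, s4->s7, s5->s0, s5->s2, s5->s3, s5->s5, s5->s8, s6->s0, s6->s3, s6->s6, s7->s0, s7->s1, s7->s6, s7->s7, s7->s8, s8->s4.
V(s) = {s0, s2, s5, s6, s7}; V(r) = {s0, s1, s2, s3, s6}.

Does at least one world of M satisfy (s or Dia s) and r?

Yes

Let φ = (s or Dia s) and r. Evaluate φ at each world:
  s0 (successors {s1, s2, s4, s5, s8}): φ is true.
  s1 (successors {s4, s5, s6, s7, s8}): φ is true.
  s2 (successors {s1, s2, s3, s7, s8}): φ is true.
  s3 (successors {s2, s5}): φ is true.
  s4 (successors {s1, s2, s4, s6, s7}): φ is false.
  s5 (successors {s0, s2, s3, s5, s8}): φ is false.
  s6 (successors {s0, s3, s6}): φ is true.
  s7 (successors {s0, s1, s6, s7, s8}): φ is false.
  s8 (successors {s4}): φ is false.
Detail at s0 (witness):
  At s0: s or Dia s is true, r is true, so (s or Dia s) and r is true.
    At s0: s is true, Dia s is true, so s or Dia s is true.
      At s0: Dia s requires s at some successor in {s1, s2, s4, s5, s8}.
        s holds at s2, so Dia s is true at s0.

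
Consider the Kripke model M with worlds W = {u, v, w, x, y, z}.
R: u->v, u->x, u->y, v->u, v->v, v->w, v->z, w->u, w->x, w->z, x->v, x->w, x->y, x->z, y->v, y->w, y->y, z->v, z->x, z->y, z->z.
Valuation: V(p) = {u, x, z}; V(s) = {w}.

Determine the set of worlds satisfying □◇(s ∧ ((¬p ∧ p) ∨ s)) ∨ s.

Recall that □ψ holds at a world iff ψ holds at every accessible world, and ◇ψ holds iff ψ holds at some accessible world.
Let φ = □◇(s ∧ ((¬p ∧ p) ∨ s)) ∨ s. Evaluate φ at each world:
  u (successors {v, x, y}): φ is true.
  v (successors {u, v, w, z}): φ is false.
  w (successors {u, x, z}): φ is true.
  x (successors {v, w, y, z}): φ is false.
  y (successors {v, w, y}): φ is false.
  z (successors {v, x, y, z}): φ is false.
For instance, at w:
  At w: □◇(s ∧ ((¬p ∧ p) ∨ s)) is false, s is true, so □◇(s ∧ ((¬p ∧ p) ∨ s)) ∨ s is true.
    At w: □◇(s ∧ ((¬p ∧ p) ∨ s)) requires ◇(s ∧ ((¬p ∧ p) ∨ s)) at every successor {u, x, z}.
      ◇(s ∧ ((¬p ∧ p) ∨ s)) fails at u, so □◇(s ∧ ((¬p ∧ p) ∨ s)) is false at w.
Satisfying worlds: {u, w}

u, w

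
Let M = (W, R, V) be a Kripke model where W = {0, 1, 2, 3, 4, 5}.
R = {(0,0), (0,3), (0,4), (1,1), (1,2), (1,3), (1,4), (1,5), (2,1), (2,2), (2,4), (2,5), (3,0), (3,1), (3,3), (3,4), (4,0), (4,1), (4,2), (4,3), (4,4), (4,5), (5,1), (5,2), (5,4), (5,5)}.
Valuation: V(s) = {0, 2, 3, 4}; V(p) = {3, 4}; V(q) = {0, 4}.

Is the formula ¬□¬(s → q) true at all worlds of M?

Recall that □ψ holds at a world iff ψ holds at every accessible world, and ◇ψ holds iff ψ holds at some accessible world.
Let φ = ¬□¬(s → q). Evaluate φ at each world:
  0 (successors {0, 3, 4}): φ is true.
  1 (successors {1, 2, 3, 4, 5}): φ is true.
  2 (successors {1, 2, 4, 5}): φ is true.
  3 (successors {0, 1, 3, 4}): φ is true.
  4 (successors {0, 1, 2, 3, 4, 5}): φ is true.
  5 (successors {1, 2, 4, 5}): φ is true.
For instance, at 3:
  At 3: □¬(s → q) is false, so ¬□¬(s → q) is true.
    At 3: □¬(s → q) requires ¬(s → q) at every successor {0, 1, 3, 4}.
      ¬(s → q) fails at 0, so □¬(s → q) is false at 3.

Yes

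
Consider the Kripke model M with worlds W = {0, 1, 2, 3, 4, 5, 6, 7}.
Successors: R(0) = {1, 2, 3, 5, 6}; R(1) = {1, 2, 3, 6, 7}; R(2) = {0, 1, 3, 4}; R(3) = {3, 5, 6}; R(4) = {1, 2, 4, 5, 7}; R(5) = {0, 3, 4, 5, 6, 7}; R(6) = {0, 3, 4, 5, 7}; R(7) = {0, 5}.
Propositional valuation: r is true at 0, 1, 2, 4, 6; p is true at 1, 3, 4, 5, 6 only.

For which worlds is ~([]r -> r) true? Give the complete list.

Recall that []ψ holds at a world iff ψ holds at every accessible world, and <>ψ holds iff ψ holds at some accessible world.
Let φ = ~([]r -> r). Evaluate φ at each world:
  0 (successors {1, 2, 3, 5, 6}): φ is false.
  1 (successors {1, 2, 3, 6, 7}): φ is false.
  2 (successors {0, 1, 3, 4}): φ is false.
  3 (successors {3, 5, 6}): φ is false.
  4 (successors {1, 2, 4, 5, 7}): φ is false.
  5 (successors {0, 3, 4, 5, 6, 7}): φ is false.
  6 (successors {0, 3, 4, 5, 7}): φ is false.
  7 (successors {0, 5}): φ is false.
For instance, at 3:
  At 3: []r -> r is true, so ~([]r -> r) is false.
    At 3: []r is false, r is false, so []r -> r is true.
      At 3: []r requires r at every successor {3, 5, 6}.
        r fails at 3, so []r is false at 3.
Satisfying worlds: none.

none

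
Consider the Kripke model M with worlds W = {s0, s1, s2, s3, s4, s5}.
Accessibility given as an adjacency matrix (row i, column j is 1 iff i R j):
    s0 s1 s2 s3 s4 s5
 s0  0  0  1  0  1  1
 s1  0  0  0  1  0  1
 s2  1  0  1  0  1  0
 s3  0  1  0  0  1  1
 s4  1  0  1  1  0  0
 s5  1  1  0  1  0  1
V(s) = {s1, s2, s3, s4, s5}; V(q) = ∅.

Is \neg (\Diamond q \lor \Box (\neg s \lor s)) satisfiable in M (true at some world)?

Let φ = \neg (\Diamond q \lor \Box (\neg s \lor s)). Evaluate φ at each world:
  s0 (successors {s2, s4, s5}): φ is false.
  s1 (successors {s3, s5}): φ is false.
  s2 (successors {s0, s2, s4}): φ is false.
  s3 (successors {s1, s4, s5}): φ is false.
  s4 (successors {s0, s2, s3}): φ is false.
  s5 (successors {s0, s1, s3, s5}): φ is false.
For instance, at s0:
  At s0: \Diamond q \lor \Box (\neg s \lor s) is true, so \neg (\Diamond q \lor \Box (\neg s \lor s)) is false.
    At s0: \Diamond q is false, \Box (\neg s \lor s) is true, so \Diamond q \lor \Box (\neg s \lor s) is true.
      At s0: \Diamond q requires q at some successor in {s2, s4, s5}.
        At s2: q is false.
        At s4: q is false.
        At s5: q is false.
      So \Diamond q is false at s0.
      At s0: \Box (\neg s \lor s) requires \neg s \lor s at every successor {s2, s4, s5}.
        At s2: \neg s \lor s is true.
        At s4: \neg s \lor s is true.
        At s5: \neg s \lor s is true.
      So \Box (\neg s \lor s) is true at s0.

No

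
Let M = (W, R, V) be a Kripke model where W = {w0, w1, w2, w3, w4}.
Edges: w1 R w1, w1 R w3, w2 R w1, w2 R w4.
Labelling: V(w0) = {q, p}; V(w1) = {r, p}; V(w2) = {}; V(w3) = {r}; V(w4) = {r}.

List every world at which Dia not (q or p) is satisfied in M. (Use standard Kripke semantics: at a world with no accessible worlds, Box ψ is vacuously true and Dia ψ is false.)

Let φ = Dia not (q or p). Evaluate φ at each world:
  w0 (successors ∅): φ is false.
  w1 (successors {w1, w3}): φ is true.
  w2 (successors {w1, w4}): φ is true.
  w3 (successors ∅): φ is false.
  w4 (successors ∅): φ is false.
For instance, at w2:
  At w2: Dia not (q or p) requires not (q or p) at some successor in {w1, w4}.
    not (q or p) holds at w4, so Dia not (q or p) is true at w2.
Satisfying worlds: {w1, w2}

w1, w2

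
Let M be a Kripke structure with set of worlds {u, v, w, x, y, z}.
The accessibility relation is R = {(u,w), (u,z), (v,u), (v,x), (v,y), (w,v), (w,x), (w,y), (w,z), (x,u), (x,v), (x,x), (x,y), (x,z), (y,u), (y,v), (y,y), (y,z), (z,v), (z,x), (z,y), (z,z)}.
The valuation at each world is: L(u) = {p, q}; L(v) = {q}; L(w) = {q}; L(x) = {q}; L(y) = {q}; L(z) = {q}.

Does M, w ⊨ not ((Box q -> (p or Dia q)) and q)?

Recall that Box ψ holds at a world iff ψ holds at every accessible world, and Dia ψ holds iff ψ holds at some accessible world.
At w: (Box q -> (p or Dia q)) and q is true, so not ((Box q -> (p or Dia q)) and q) is false.
  At w: Box q -> (p or Dia q) is true, q is true, so (Box q -> (p or Dia q)) and q is true.
    At w: Box q is true, p or Dia q is true, so Box q -> (p or Dia q) is true.
      At w: Box q requires q at every successor {v, x, y, z}.
        At v: q is true.
        At x: q is true.
        At y: q is true.
        At z: q is true.
      So Box q is true at w.
      At w: p is false, Dia q is true, so p or Dia q is true.

No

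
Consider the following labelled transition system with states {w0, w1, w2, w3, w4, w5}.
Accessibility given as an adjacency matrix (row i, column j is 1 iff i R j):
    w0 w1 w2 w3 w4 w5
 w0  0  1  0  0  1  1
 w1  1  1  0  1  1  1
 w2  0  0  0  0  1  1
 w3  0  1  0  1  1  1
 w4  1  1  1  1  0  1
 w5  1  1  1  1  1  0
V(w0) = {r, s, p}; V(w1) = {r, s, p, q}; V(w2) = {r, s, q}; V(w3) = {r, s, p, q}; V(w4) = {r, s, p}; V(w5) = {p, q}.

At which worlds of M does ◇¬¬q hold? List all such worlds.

Let φ = ◇¬¬q. Evaluate φ at each world:
  w0 (successors {w1, w4, w5}): φ is true.
  w1 (successors {w0, w1, w3, w4, w5}): φ is true.
  w2 (successors {w4, w5}): φ is true.
  w3 (successors {w1, w3, w4, w5}): φ is true.
  w4 (successors {w0, w1, w2, w3, w5}): φ is true.
  w5 (successors {w0, w1, w2, w3, w4}): φ is true.
For instance, at w5:
  At w5: ◇¬¬q requires ¬¬q at some successor in {w0, w1, w2, w3, w4}.
    ¬¬q holds at w1, so ◇¬¬q is true at w5.
Satisfying worlds: {w0, w1, w2, w3, w4, w5}

w0, w1, w2, w3, w4, w5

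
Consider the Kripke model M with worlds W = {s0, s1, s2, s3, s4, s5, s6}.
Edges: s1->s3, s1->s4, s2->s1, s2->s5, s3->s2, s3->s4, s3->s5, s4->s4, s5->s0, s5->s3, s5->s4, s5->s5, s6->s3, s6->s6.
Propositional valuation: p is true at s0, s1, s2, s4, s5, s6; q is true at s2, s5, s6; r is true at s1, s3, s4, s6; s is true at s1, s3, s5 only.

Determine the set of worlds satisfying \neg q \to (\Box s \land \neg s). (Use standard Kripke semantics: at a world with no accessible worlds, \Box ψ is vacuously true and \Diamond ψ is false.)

Let φ = \neg q \to (\Box s \land \neg s). Evaluate φ at each world:
  s0 (successors ∅): φ is true.
  s1 (successors {s3, s4}): φ is false.
  s2 (successors {s1, s5}): φ is true.
  s3 (successors {s2, s4, s5}): φ is false.
  s4 (successors {s4}): φ is false.
  s5 (successors {s0, s3, s4, s5}): φ is true.
  s6 (successors {s3, s6}): φ is true.
For instance, at s1:
  At s1: \neg q is true, \Box s \land \neg s is false, so \neg q \to (\Box s \land \neg s) is false.
    At s1: \Box s is false, \neg s is false, so \Box s \land \neg s is false.
      At s1: \Box s requires s at every successor {s3, s4}.
        s fails at s4, so \Box s is false at s1.
Satisfying worlds: {s0, s2, s5, s6}

s0, s2, s5, s6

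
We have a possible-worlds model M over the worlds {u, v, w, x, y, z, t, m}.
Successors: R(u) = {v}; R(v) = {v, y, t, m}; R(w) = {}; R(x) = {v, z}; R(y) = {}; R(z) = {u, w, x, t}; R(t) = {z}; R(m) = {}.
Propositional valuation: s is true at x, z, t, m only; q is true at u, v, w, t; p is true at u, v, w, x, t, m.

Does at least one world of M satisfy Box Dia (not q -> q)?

Recall that Box ψ holds at a world iff ψ holds at every accessible world, and Dia ψ holds iff ψ holds at some accessible world.
Let φ = Box Dia (not q -> q). Evaluate φ at each world:
  u (successors {v}): φ is true.
  v (successors {v, y, t, m}): φ is false.
  w (successors ∅): φ is true.
  x (successors {v, z}): φ is true.
  y (successors ∅): φ is true.
  z (successors {u, w, x, t}): φ is false.
  t (successors {z}): φ is true.
  m (successors ∅): φ is true.
Detail at u (witness):
  At u: Box Dia (not q -> q) requires Dia (not q -> q) at every successor {v}.
      At v: Dia (not q -> q) requires not q -> q at some successor in {v, y, t, m}.
        not q -> q holds at v, so Dia (not q -> q) is true at v.
  So Box Dia (not q -> q) is true at u.

Yes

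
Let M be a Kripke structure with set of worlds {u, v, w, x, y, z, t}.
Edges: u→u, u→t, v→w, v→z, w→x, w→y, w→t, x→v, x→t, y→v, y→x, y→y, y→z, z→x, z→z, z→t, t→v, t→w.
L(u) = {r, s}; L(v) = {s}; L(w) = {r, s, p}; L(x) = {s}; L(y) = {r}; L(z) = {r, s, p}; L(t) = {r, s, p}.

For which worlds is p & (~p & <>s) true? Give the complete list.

none

Let φ = p & (~p & <>s). Evaluate φ at each world:
  u (successors {u, t}): φ is false.
  v (successors {w, z}): φ is false.
  w (successors {x, y, t}): φ is false.
  x (successors {v, t}): φ is false.
  y (successors {v, x, y, z}): φ is false.
  z (successors {x, z, t}): φ is false.
  t (successors {v, w}): φ is false.
For instance, at z:
  At z: p is true, ~p & <>s is false, so p & (~p & <>s) is false.
    At z: ~p is false, <>s is true, so ~p & <>s is false.
      At z: <>s requires s at some successor in {x, z, t}.
        s holds at x, so <>s is true at z.
Satisfying worlds: none.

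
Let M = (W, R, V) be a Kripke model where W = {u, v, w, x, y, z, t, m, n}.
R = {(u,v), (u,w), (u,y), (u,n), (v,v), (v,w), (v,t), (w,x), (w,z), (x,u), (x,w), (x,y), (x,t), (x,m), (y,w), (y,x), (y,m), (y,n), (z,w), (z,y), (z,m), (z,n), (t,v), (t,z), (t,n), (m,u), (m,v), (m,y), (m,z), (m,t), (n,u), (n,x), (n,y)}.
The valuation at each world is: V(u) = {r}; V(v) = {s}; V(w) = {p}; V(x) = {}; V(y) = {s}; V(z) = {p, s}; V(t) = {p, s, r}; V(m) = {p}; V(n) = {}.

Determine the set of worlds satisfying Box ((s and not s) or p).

none

Let φ = Box ((s and not s) or p). Evaluate φ at each world:
  u (successors {v, w, y, n}): φ is false.
  v (successors {v, w, t}): φ is false.
  w (successors {x, z}): φ is false.
  x (successors {u, w, y, t, m}): φ is false.
  y (successors {w, x, m, n}): φ is false.
  z (successors {w, y, m, n}): φ is false.
  t (successors {v, z, n}): φ is false.
  m (successors {u, v, y, z, t}): φ is false.
  n (successors {u, x, y}): φ is false.
For instance, at z:
  At z: Box ((s and not s) or p) requires (s and not s) or p at every successor {w, y, m, n}.
    (s and not s) or p fails at y, so Box ((s and not s) or p) is false at z.
Satisfying worlds: none.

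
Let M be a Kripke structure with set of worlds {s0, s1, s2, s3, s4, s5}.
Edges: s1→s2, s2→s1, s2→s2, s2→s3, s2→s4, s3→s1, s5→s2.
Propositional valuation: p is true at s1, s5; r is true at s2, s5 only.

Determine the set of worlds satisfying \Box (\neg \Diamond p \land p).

s0, s3, s4

Let φ = \Box (\neg \Diamond p \land p). Evaluate φ at each world:
  s0 (successors ∅): φ is true.
  s1 (successors {s2}): φ is false.
  s2 (successors {s1, s2, s3, s4}): φ is false.
  s3 (successors {s1}): φ is true.
  s4 (successors ∅): φ is true.
  s5 (successors {s2}): φ is false.
For instance, at s1:
  At s1: \Box (\neg \Diamond p \land p) requires \neg \Diamond p \land p at every successor {s2}.
    \neg \Diamond p \land p fails at s2, so \Box (\neg \Diamond p \land p) is false at s1.
      At s2: \neg \Diamond p is false, p is false, so \neg \Diamond p \land p is false.
Satisfying worlds: {s0, s3, s4}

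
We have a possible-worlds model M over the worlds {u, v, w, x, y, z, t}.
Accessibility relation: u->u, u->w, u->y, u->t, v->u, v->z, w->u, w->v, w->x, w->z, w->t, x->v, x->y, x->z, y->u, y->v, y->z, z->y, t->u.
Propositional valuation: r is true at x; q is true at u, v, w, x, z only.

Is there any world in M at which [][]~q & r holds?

No

Let φ = [][]~q & r. Evaluate φ at each world:
  u (successors {u, w, y, t}): φ is false.
  v (successors {u, z}): φ is false.
  w (successors {u, v, x, z, t}): φ is false.
  x (successors {v, y, z}): φ is false.
  y (successors {u, v, z}): φ is false.
  z (successors {y}): φ is false.
  t (successors {u}): φ is false.
For instance, at x:
  At x: [][]~q is false, r is true, so [][]~q & r is false.
    At x: [][]~q requires []~q at every successor {v, y, z}.
      []~q fails at v, so [][]~q is false at x.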